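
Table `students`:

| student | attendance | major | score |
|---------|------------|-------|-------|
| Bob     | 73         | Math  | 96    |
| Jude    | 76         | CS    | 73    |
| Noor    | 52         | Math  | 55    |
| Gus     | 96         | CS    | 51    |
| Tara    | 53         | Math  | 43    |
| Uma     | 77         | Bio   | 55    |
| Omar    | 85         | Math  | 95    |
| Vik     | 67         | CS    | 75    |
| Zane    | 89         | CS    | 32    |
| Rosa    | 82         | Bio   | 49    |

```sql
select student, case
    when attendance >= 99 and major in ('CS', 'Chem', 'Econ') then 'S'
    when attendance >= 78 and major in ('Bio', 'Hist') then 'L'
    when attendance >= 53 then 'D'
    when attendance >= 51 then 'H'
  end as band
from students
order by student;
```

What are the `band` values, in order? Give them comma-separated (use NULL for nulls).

student=Bob: attendance >= 53 → D
student=Gus: attendance >= 53 → D
student=Jude: attendance >= 53 → D
student=Noor: attendance >= 51 → H
student=Omar: attendance >= 53 → D
student=Rosa: attendance >= 78 and major in ('Bio', 'Hist') → L
student=Tara: attendance >= 53 → D
student=Uma: attendance >= 53 → D
student=Vik: attendance >= 53 → D
student=Zane: attendance >= 53 → D

D, D, D, H, D, L, D, D, D, D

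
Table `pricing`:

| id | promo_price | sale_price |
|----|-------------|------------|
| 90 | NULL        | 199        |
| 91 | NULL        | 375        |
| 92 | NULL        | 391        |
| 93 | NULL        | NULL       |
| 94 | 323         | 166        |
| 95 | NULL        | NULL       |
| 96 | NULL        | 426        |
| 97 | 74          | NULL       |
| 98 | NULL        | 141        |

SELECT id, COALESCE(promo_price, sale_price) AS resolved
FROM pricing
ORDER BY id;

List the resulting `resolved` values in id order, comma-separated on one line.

id=90: promo_price=NULL, sale_price=199 → 199
id=91: promo_price=NULL, sale_price=375 → 375
id=92: promo_price=NULL, sale_price=391 → 391
id=93: promo_price=NULL, sale_price=NULL (all NULL) → NULL
id=94: promo_price=323 → 323
id=95: promo_price=NULL, sale_price=NULL (all NULL) → NULL
id=96: promo_price=NULL, sale_price=426 → 426
id=97: promo_price=74 → 74
id=98: promo_price=NULL, sale_price=141 → 141

199, 375, 391, NULL, 323, NULL, 426, 74, 141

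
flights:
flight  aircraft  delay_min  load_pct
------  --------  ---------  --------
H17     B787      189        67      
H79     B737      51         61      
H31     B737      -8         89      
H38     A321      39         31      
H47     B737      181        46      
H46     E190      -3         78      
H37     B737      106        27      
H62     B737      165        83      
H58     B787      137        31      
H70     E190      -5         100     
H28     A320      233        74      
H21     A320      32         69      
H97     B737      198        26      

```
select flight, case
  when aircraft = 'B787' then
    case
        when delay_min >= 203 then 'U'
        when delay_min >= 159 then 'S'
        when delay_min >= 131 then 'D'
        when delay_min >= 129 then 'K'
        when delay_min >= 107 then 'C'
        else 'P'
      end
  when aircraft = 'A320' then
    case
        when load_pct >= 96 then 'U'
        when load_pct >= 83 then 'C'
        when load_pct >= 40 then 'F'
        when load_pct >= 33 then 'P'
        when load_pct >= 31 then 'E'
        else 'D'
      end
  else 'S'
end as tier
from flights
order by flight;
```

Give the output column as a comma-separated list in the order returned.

S, F, F, S, S, S, S, S, D, S, S, S, S

flight=H17: aircraft='B787' → inner[delay_min >= 159] → S
flight=H21: aircraft='A320' → inner[load_pct >= 40] → F
flight=H28: aircraft='A320' → inner[load_pct >= 40] → F
flight=H31: aircraft='B737' → outer ELSE → S
flight=H37: aircraft='B737' → outer ELSE → S
flight=H38: aircraft='A321' → outer ELSE → S
flight=H46: aircraft='E190' → outer ELSE → S
flight=H47: aircraft='B737' → outer ELSE → S
flight=H58: aircraft='B787' → inner[delay_min >= 131] → D
flight=H62: aircraft='B737' → outer ELSE → S
flight=H70: aircraft='E190' → outer ELSE → S
flight=H79: aircraft='B737' → outer ELSE → S
flight=H97: aircraft='B737' → outer ELSE → S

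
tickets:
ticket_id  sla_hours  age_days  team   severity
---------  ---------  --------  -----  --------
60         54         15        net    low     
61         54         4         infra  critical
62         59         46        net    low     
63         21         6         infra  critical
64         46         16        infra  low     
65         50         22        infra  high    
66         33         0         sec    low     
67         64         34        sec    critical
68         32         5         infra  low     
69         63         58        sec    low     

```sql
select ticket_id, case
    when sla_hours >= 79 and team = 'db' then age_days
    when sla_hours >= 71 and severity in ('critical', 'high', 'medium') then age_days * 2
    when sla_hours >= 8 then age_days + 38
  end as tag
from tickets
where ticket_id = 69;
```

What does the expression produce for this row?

96

ticket_id = 69: sla_hours=63, age_days=58, team=sec, severity=low.
sla_hours >= 79 and team = 'db' → false
sla_hours >= 71 and severity in ('critical', 'high', 'medium') → false
sla_hours >= 8 → true → 96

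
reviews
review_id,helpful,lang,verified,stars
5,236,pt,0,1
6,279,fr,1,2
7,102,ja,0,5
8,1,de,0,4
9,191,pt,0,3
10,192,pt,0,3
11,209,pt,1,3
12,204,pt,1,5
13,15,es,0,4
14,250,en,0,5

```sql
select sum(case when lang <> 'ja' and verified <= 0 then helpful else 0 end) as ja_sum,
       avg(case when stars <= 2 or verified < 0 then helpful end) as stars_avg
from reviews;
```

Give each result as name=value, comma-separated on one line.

[ja_sum: lang <> 'ja' and verified <= 0]
review_id=5: ✓ → 236
review_id=6: ✗
review_id=7: ✗
review_id=8: ✓ → 1
review_id=9: ✓ → 191
review_id=10: ✓ → 192
review_id=11: ✗
review_id=12: ✗
review_id=13: ✓ → 15
review_id=14: ✓ → 250
ja_sum = 236 + 1 + 191 + 192 + 15 + 250 = 885
—
[stars_avg: stars <= 2 or verified < 0]
review_id=5: ✓ → 236
review_id=6: ✓ → 279
review_id=7: ✗
review_id=8: ✗
review_id=9: ✗
review_id=10: ✗
review_id=11: ✗
review_id=12: ✗
review_id=13: ✗
review_id=14: ✗
stars_avg = (236 + 279) / 2 = 257.5

ja_sum=885, stars_avg=257.5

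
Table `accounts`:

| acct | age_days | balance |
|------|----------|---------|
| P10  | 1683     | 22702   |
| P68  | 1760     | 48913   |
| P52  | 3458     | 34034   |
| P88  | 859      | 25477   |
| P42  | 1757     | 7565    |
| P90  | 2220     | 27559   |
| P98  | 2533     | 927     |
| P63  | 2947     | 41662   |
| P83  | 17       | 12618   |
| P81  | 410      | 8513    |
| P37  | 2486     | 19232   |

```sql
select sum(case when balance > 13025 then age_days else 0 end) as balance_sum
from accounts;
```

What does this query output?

acct=P10: ✓ → 1683
acct=P68: ✓ → 1760
acct=P52: ✓ → 3458
acct=P88: ✓ → 859
acct=P42: ✗
acct=P90: ✓ → 2220
acct=P98: ✗
acct=P63: ✓ → 2947
acct=P83: ✗
acct=P81: ✗
acct=P37: ✓ → 2486
balance_sum = 1683 + 1760 + 3458 + 859 + 2220 + 2947 + 2486 = 15413

15413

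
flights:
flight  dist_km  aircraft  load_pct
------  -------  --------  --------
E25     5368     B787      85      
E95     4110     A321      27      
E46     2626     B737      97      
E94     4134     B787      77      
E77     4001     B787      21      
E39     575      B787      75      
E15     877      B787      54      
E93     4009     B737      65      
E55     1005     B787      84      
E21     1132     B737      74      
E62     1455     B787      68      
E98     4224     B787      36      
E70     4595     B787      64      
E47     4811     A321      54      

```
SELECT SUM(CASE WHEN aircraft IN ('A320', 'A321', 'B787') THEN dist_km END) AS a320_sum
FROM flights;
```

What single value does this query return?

flight=E25: ✓ → 5368
flight=E95: ✓ → 4110
flight=E46: ✗
flight=E94: ✓ → 4134
flight=E77: ✓ → 4001
flight=E39: ✓ → 575
flight=E15: ✓ → 877
flight=E93: ✗
flight=E55: ✓ → 1005
flight=E21: ✗
flight=E62: ✓ → 1455
flight=E98: ✓ → 4224
flight=E70: ✓ → 4595
flight=E47: ✓ → 4811
a320_sum = 5368 + 4110 + 4134 + 4001 + 575 + 877 + 1005 + 1455 + 4224 + 4595 + 4811 = 35155

35155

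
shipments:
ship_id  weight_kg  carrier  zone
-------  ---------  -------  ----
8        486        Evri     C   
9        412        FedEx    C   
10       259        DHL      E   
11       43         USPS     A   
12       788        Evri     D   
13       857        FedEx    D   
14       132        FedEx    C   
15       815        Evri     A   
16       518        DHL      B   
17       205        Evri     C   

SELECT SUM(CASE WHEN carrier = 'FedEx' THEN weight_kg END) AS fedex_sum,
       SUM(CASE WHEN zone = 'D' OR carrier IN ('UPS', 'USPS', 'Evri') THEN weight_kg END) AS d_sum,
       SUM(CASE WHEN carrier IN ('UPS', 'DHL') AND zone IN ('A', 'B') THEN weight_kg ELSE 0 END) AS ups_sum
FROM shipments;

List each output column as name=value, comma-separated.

[fedex_sum: carrier = 'FedEx']
ship_id=8: ✗
ship_id=9: ✓ → 412
ship_id=10: ✗
ship_id=11: ✗
ship_id=12: ✗
ship_id=13: ✓ → 857
ship_id=14: ✓ → 132
ship_id=15: ✗
ship_id=16: ✗
ship_id=17: ✗
fedex_sum = 412 + 857 + 132 = 1401
—
[d_sum: zone = 'D' OR carrier IN ('UPS', 'USPS', 'Evri')]
ship_id=8: ✓ → 486
ship_id=9: ✗
ship_id=10: ✗
ship_id=11: ✓ → 43
ship_id=12: ✓ → 788
ship_id=13: ✓ → 857
ship_id=14: ✗
ship_id=15: ✓ → 815
ship_id=16: ✗
ship_id=17: ✓ → 205
d_sum = 486 + 43 + 788 + 857 + 815 + 205 = 3194
—
[ups_sum: carrier IN ('UPS', 'DHL') AND zone IN ('A', 'B')]
ship_id=8: ✗
ship_id=9: ✗
ship_id=10: ✗
ship_id=11: ✗
ship_id=12: ✗
ship_id=13: ✗
ship_id=14: ✗
ship_id=15: ✗
ship_id=16: ✓ → 518
ship_id=17: ✗
ups_sum = 518

fedex_sum=1401, d_sum=3194, ups_sum=518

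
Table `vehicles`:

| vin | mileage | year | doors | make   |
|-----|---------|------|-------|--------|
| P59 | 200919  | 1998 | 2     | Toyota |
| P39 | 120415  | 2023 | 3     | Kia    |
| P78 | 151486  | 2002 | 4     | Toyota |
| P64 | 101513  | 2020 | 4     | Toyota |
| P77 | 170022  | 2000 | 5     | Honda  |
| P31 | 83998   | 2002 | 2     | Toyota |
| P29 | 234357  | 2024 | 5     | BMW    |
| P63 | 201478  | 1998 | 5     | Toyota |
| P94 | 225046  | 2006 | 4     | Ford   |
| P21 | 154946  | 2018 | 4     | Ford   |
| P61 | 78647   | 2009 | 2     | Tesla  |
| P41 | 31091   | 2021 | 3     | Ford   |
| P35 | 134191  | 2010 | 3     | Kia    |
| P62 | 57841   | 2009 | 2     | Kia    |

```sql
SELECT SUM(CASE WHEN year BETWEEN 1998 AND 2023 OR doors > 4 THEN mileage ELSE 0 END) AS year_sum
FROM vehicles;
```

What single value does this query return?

1945950

vin=P59: ✓ → 200919
vin=P39: ✓ → 120415
vin=P78: ✓ → 151486
vin=P64: ✓ → 101513
vin=P77: ✓ → 170022
vin=P31: ✓ → 83998
vin=P29: ✓ → 234357
vin=P63: ✓ → 201478
vin=P94: ✓ → 225046
vin=P21: ✓ → 154946
vin=P61: ✓ → 78647
vin=P41: ✓ → 31091
vin=P35: ✓ → 134191
vin=P62: ✓ → 57841
year_sum = 200919 + 120415 + 151486 + 101513 + 170022 + 83998 + 234357 + 201478 + 225046 + 154946 + 78647 + 31091 + 134191 + 57841 = 1945950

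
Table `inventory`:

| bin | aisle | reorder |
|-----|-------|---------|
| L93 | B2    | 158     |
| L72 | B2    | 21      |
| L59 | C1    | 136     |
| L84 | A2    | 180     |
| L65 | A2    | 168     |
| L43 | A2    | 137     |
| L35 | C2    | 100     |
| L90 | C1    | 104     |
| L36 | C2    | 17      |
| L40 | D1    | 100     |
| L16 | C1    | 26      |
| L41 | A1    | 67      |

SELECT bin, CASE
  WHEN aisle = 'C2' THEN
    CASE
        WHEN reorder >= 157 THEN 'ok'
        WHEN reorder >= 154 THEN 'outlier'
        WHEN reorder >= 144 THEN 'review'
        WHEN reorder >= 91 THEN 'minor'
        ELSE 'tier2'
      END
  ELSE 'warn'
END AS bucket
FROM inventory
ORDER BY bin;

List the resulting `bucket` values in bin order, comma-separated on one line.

bin=L16: aisle='C1' → outer ELSE → warn
bin=L35: aisle='C2' → inner[reorder >= 91] → minor
bin=L36: aisle='C2' → inner[ELSE] → tier2
bin=L40: aisle='D1' → outer ELSE → warn
bin=L41: aisle='A1' → outer ELSE → warn
bin=L43: aisle='A2' → outer ELSE → warn
bin=L59: aisle='C1' → outer ELSE → warn
bin=L65: aisle='A2' → outer ELSE → warn
bin=L72: aisle='B2' → outer ELSE → warn
bin=L84: aisle='A2' → outer ELSE → warn
bin=L90: aisle='C1' → outer ELSE → warn
bin=L93: aisle='B2' → outer ELSE → warn

warn, minor, tier2, warn, warn, warn, warn, warn, warn, warn, warn, warn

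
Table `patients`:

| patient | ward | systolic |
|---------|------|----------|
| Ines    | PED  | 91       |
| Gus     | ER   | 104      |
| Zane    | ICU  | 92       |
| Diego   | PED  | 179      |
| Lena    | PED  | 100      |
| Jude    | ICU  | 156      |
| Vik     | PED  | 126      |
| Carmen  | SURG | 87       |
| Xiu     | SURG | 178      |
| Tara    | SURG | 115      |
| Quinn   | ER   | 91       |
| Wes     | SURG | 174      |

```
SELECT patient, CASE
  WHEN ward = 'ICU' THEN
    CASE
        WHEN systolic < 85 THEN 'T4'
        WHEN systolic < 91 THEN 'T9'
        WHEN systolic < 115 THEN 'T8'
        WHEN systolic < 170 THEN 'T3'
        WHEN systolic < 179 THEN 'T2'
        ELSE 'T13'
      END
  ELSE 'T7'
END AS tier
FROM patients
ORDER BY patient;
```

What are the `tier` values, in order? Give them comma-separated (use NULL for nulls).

T7, T7, T7, T7, T3, T7, T7, T7, T7, T7, T7, T8

patient=Carmen: ward='SURG' → outer ELSE → T7
patient=Diego: ward='PED' → outer ELSE → T7
patient=Gus: ward='ER' → outer ELSE → T7
patient=Ines: ward='PED' → outer ELSE → T7
patient=Jude: ward='ICU' → inner[systolic < 170] → T3
patient=Lena: ward='PED' → outer ELSE → T7
patient=Quinn: ward='ER' → outer ELSE → T7
patient=Tara: ward='SURG' → outer ELSE → T7
patient=Vik: ward='PED' → outer ELSE → T7
patient=Wes: ward='SURG' → outer ELSE → T7
patient=Xiu: ward='SURG' → outer ELSE → T7
patient=Zane: ward='ICU' → inner[systolic < 115] → T8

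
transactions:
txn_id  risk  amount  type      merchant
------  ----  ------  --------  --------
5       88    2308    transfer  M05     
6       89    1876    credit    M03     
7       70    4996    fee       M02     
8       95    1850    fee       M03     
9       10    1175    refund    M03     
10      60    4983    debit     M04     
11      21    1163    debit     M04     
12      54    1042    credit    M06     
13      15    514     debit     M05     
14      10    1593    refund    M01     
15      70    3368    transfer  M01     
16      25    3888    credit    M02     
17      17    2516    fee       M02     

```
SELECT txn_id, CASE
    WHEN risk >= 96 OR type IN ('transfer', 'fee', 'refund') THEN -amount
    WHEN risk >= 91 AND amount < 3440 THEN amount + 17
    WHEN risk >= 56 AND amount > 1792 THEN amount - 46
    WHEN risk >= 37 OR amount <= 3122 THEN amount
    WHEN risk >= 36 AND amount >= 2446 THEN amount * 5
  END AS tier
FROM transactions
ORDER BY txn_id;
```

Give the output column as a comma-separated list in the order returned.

-2308, 1830, -4996, -1850, -1175, 4937, 1163, 1042, 514, -1593, -3368, NULL, -2516

txn_id=5: risk >= 96 OR type IN ('transfer', 'fee', 'refund') → -2308
txn_id=6: risk >= 56 AND amount > 1792 → 1830
txn_id=7: risk >= 96 OR type IN ('transfer', 'fee', 'refund') → -4996
txn_id=8: risk >= 96 OR type IN ('transfer', 'fee', 'refund') → -1850
txn_id=9: risk >= 96 OR type IN ('transfer', 'fee', 'refund') → -1175
txn_id=10: risk >= 56 AND amount > 1792 → 4937
txn_id=11: risk >= 37 OR amount <= 3122 → 1163
txn_id=12: risk >= 37 OR amount <= 3122 → 1042
txn_id=13: risk >= 37 OR amount <= 3122 → 514
txn_id=14: risk >= 96 OR type IN ('transfer', 'fee', 'refund') → -1593
txn_id=15: risk >= 96 OR type IN ('transfer', 'fee', 'refund') → -3368
txn_id=16: (no match → NULL) → NULL
txn_id=17: risk >= 96 OR type IN ('transfer', 'fee', 'refund') → -2516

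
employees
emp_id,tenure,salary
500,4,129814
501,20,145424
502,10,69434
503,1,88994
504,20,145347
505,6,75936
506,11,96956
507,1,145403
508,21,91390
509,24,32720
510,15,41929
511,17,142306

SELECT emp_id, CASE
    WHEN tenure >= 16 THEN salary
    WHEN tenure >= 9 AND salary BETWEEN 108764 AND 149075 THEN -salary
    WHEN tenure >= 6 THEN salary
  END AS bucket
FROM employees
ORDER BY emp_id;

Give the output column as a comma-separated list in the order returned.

NULL, 145424, 69434, NULL, 145347, 75936, 96956, NULL, 91390, 32720, 41929, 142306

emp_id=500: (no match → NULL) → NULL
emp_id=501: tenure >= 16 → 145424
emp_id=502: tenure >= 6 → 69434
emp_id=503: (no match → NULL) → NULL
emp_id=504: tenure >= 16 → 145347
emp_id=505: tenure >= 6 → 75936
emp_id=506: tenure >= 6 → 96956
emp_id=507: (no match → NULL) → NULL
emp_id=508: tenure >= 16 → 91390
emp_id=509: tenure >= 16 → 32720
emp_id=510: tenure >= 6 → 41929
emp_id=511: tenure >= 16 → 142306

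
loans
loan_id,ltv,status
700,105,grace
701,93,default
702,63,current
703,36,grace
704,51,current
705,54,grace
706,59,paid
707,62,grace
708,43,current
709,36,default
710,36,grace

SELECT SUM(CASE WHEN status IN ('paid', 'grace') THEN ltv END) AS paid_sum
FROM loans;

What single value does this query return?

352

loan_id=700: ✓ → 105
loan_id=701: ✗
loan_id=702: ✗
loan_id=703: ✓ → 36
loan_id=704: ✗
loan_id=705: ✓ → 54
loan_id=706: ✓ → 59
loan_id=707: ✓ → 62
loan_id=708: ✗
loan_id=709: ✗
loan_id=710: ✓ → 36
paid_sum = 105 + 36 + 54 + 59 + 62 + 36 = 352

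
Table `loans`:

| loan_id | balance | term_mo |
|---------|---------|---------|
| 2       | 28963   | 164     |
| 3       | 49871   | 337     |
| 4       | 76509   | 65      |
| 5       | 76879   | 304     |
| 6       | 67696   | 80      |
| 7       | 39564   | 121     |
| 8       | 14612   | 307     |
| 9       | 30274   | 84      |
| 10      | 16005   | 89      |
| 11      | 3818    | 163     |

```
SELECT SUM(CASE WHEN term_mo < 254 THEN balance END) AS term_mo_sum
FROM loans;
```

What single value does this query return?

loan_id=2: ✓ → 28963
loan_id=3: ✗
loan_id=4: ✓ → 76509
loan_id=5: ✗
loan_id=6: ✓ → 67696
loan_id=7: ✓ → 39564
loan_id=8: ✗
loan_id=9: ✓ → 30274
loan_id=10: ✓ → 16005
loan_id=11: ✓ → 3818
term_mo_sum = 28963 + 76509 + 67696 + 39564 + 30274 + 16005 + 3818 = 262829

262829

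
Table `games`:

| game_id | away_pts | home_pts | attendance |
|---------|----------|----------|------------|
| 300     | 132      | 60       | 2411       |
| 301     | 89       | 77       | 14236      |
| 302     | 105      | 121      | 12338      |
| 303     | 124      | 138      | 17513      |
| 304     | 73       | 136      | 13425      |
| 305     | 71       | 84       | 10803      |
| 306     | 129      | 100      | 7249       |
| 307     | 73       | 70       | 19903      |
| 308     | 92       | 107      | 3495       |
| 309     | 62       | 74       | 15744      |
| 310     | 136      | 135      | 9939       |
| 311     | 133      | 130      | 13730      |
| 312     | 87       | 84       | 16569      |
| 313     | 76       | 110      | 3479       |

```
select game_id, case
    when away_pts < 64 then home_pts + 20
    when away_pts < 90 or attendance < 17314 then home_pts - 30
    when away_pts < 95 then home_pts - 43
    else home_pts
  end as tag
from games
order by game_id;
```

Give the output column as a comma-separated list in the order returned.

30, 47, 91, 138, 106, 54, 70, 40, 77, 94, 105, 100, 54, 80

game_id=300: away_pts < 90 or attendance < 17314 → 30
game_id=301: away_pts < 90 or attendance < 17314 → 47
game_id=302: away_pts < 90 or attendance < 17314 → 91
game_id=303: ELSE → 138
game_id=304: away_pts < 90 or attendance < 17314 → 106
game_id=305: away_pts < 90 or attendance < 17314 → 54
game_id=306: away_pts < 90 or attendance < 17314 → 70
game_id=307: away_pts < 90 or attendance < 17314 → 40
game_id=308: away_pts < 90 or attendance < 17314 → 77
game_id=309: away_pts < 64 → 94
game_id=310: away_pts < 90 or attendance < 17314 → 105
game_id=311: away_pts < 90 or attendance < 17314 → 100
game_id=312: away_pts < 90 or attendance < 17314 → 54
game_id=313: away_pts < 90 or attendance < 17314 → 80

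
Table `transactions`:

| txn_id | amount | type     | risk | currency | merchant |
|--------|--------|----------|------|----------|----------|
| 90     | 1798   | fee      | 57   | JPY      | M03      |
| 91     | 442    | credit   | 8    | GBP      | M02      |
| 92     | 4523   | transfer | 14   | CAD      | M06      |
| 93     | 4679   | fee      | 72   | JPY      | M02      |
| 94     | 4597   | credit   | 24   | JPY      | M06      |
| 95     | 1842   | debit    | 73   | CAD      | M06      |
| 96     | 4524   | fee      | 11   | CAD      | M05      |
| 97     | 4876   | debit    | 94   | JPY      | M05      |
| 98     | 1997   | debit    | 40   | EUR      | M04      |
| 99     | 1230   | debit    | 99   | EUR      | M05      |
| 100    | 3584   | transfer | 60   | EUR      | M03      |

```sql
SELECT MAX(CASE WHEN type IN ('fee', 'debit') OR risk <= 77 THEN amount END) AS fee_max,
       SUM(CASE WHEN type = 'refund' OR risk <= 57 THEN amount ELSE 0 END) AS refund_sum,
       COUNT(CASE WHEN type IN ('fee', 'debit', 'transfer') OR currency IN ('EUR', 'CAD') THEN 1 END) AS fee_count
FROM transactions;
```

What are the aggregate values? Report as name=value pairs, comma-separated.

[fee_max: type IN ('fee', 'debit') OR risk <= 77]
txn_id=90: ✓ → 1798
txn_id=91: ✓ → 442
txn_id=92: ✓ → 4523
txn_id=93: ✓ → 4679
txn_id=94: ✓ → 4597
txn_id=95: ✓ → 1842
txn_id=96: ✓ → 4524
txn_id=97: ✓ → 4876
txn_id=98: ✓ → 1997
txn_id=99: ✓ → 1230
txn_id=100: ✓ → 3584
fee_max = MAX(1798, 442, 4523, 4679, 4597, 1842, 4524, 4876, 1997, 1230, 3584) = 4876
—
[refund_sum: type = 'refund' OR risk <= 57]
txn_id=90: ✓ → 1798
txn_id=91: ✓ → 442
txn_id=92: ✓ → 4523
txn_id=93: ✗
txn_id=94: ✓ → 4597
txn_id=95: ✗
txn_id=96: ✓ → 4524
txn_id=97: ✗
txn_id=98: ✓ → 1997
txn_id=99: ✗
txn_id=100: ✗
refund_sum = 1798 + 442 + 4523 + 4597 + 4524 + 1997 = 17881
—
[fee_count: type IN ('fee', 'debit', 'transfer') OR currency IN ('EUR', 'CAD')]
txn_id=90: ✓ → 1
txn_id=91: ✗
txn_id=92: ✓ → 1
txn_id=93: ✓ → 1
txn_id=94: ✗
txn_id=95: ✓ → 1
txn_id=96: ✓ → 1
txn_id=97: ✓ → 1
txn_id=98: ✓ → 1
txn_id=99: ✓ → 1
txn_id=100: ✓ → 1
fee_count = COUNT(1, 1, 1, 1, 1, 1, 1, 1, 1) = 9

fee_max=4876, refund_sum=17881, fee_count=9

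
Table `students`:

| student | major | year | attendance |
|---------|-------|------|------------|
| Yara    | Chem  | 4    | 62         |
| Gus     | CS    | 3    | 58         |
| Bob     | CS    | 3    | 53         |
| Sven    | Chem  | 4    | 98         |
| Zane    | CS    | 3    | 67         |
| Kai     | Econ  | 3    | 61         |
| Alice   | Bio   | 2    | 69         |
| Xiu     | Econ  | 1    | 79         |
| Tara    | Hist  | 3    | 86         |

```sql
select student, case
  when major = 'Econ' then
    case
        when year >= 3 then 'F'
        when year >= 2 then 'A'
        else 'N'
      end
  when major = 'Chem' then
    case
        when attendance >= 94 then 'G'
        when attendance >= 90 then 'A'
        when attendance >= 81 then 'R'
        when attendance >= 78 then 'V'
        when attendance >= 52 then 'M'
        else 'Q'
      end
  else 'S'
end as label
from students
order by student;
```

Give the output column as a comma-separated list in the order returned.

S, S, S, F, G, S, N, M, S

student=Alice: major='Bio' → outer ELSE → S
student=Bob: major='CS' → outer ELSE → S
student=Gus: major='CS' → outer ELSE → S
student=Kai: major='Econ' → inner[year >= 3] → F
student=Sven: major='Chem' → inner[attendance >= 94] → G
student=Tara: major='Hist' → outer ELSE → S
student=Xiu: major='Econ' → inner[ELSE] → N
student=Yara: major='Chem' → inner[attendance >= 52] → M
student=Zane: major='CS' → outer ELSE → S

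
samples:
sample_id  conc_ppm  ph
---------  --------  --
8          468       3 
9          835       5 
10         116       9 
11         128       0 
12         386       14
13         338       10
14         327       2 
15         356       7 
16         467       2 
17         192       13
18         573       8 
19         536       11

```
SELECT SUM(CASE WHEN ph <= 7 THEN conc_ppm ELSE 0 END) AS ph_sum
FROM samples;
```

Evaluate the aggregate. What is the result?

2581

sample_id=8: ✓ → 468
sample_id=9: ✓ → 835
sample_id=10: ✗
sample_id=11: ✓ → 128
sample_id=12: ✗
sample_id=13: ✗
sample_id=14: ✓ → 327
sample_id=15: ✓ → 356
sample_id=16: ✓ → 467
sample_id=17: ✗
sample_id=18: ✗
sample_id=19: ✗
ph_sum = 468 + 835 + 128 + 327 + 356 + 467 = 2581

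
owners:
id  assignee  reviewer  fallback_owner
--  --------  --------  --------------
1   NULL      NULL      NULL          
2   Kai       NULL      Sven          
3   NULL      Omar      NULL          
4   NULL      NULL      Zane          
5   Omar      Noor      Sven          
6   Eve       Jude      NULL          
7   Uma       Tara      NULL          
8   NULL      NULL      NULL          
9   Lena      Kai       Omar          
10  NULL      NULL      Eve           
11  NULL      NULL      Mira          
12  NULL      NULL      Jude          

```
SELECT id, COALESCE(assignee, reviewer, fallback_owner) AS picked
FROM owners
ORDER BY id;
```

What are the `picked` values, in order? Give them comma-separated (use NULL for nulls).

NULL, Kai, Omar, Zane, Omar, Eve, Uma, NULL, Lena, Eve, Mira, Jude

id=1: assignee=NULL, reviewer=NULL, fallback_owner=NULL (all NULL) → NULL
id=2: assignee=Kai → Kai
id=3: assignee=NULL, reviewer=Omar → Omar
id=4: assignee=NULL, reviewer=NULL, fallback_owner=Zane → Zane
id=5: assignee=Omar → Omar
id=6: assignee=Eve → Eve
id=7: assignee=Uma → Uma
id=8: assignee=NULL, reviewer=NULL, fallback_owner=NULL (all NULL) → NULL
id=9: assignee=Lena → Lena
id=10: assignee=NULL, reviewer=NULL, fallback_owner=Eve → Eve
id=11: assignee=NULL, reviewer=NULL, fallback_owner=Mira → Mira
id=12: assignee=NULL, reviewer=NULL, fallback_owner=Jude → Jude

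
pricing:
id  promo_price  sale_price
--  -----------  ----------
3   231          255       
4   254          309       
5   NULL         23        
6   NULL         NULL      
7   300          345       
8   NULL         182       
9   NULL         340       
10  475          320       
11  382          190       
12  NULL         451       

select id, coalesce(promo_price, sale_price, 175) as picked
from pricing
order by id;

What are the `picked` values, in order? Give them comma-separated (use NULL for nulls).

id=3: promo_price=231 → 231
id=4: promo_price=254 → 254
id=5: promo_price=NULL, sale_price=23 → 23
id=6: promo_price=NULL, sale_price=NULL, → literal 175 → 175
id=7: promo_price=300 → 300
id=8: promo_price=NULL, sale_price=182 → 182
id=9: promo_price=NULL, sale_price=340 → 340
id=10: promo_price=475 → 475
id=11: promo_price=382 → 382
id=12: promo_price=NULL, sale_price=451 → 451

231, 254, 23, 175, 300, 182, 340, 475, 382, 451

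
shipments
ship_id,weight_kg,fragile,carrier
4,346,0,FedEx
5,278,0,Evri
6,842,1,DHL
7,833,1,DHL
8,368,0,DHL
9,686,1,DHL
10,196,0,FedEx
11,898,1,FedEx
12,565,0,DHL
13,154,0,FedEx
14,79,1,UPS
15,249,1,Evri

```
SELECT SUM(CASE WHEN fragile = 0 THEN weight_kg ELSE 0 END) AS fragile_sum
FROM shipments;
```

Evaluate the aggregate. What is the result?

1907

ship_id=4: ✓ → 346
ship_id=5: ✓ → 278
ship_id=6: ✗
ship_id=7: ✗
ship_id=8: ✓ → 368
ship_id=9: ✗
ship_id=10: ✓ → 196
ship_id=11: ✗
ship_id=12: ✓ → 565
ship_id=13: ✓ → 154
ship_id=14: ✗
ship_id=15: ✗
fragile_sum = 346 + 278 + 368 + 196 + 565 + 154 = 1907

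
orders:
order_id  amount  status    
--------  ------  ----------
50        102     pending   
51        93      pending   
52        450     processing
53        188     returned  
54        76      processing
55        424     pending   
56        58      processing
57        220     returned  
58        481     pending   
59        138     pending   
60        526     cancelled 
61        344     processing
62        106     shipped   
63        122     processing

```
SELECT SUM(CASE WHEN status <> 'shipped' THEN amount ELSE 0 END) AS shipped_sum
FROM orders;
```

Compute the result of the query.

3222

order_id=50: ✓ → 102
order_id=51: ✓ → 93
order_id=52: ✓ → 450
order_id=53: ✓ → 188
order_id=54: ✓ → 76
order_id=55: ✓ → 424
order_id=56: ✓ → 58
order_id=57: ✓ → 220
order_id=58: ✓ → 481
order_id=59: ✓ → 138
order_id=60: ✓ → 526
order_id=61: ✓ → 344
order_id=62: ✗
order_id=63: ✓ → 122
shipped_sum = 102 + 93 + 450 + 188 + 76 + 424 + 58 + 220 + 481 + 138 + 526 + 344 + 122 = 3222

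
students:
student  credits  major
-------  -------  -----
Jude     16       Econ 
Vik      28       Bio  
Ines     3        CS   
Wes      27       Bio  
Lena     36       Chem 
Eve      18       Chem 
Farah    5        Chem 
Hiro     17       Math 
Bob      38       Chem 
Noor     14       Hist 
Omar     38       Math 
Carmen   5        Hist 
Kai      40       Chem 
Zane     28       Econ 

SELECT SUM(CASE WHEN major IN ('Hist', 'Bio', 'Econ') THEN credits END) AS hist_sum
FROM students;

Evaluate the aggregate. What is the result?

118

student=Jude: ✓ → 16
student=Vik: ✓ → 28
student=Ines: ✗
student=Wes: ✓ → 27
student=Lena: ✗
student=Eve: ✗
student=Farah: ✗
student=Hiro: ✗
student=Bob: ✗
student=Noor: ✓ → 14
student=Omar: ✗
student=Carmen: ✓ → 5
student=Kai: ✗
student=Zane: ✓ → 28
hist_sum = 16 + 28 + 27 + 14 + 5 + 28 = 118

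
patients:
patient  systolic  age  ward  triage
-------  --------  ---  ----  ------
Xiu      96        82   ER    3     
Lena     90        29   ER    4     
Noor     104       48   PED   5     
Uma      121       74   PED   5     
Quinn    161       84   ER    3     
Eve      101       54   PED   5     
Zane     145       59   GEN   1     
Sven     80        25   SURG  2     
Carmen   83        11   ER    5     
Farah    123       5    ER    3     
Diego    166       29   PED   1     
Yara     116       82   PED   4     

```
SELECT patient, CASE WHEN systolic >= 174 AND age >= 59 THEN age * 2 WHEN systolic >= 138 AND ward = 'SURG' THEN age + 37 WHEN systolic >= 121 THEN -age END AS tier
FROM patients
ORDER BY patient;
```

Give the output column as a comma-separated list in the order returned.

patient=Carmen: (no match → NULL) → NULL
patient=Diego: systolic >= 121 → -29
patient=Eve: (no match → NULL) → NULL
patient=Farah: systolic >= 121 → -5
patient=Lena: (no match → NULL) → NULL
patient=Noor: (no match → NULL) → NULL
patient=Quinn: systolic >= 121 → -84
patient=Sven: (no match → NULL) → NULL
patient=Uma: systolic >= 121 → -74
patient=Xiu: (no match → NULL) → NULL
patient=Yara: (no match → NULL) → NULL
patient=Zane: systolic >= 121 → -59

NULL, -29, NULL, -5, NULL, NULL, -84, NULL, -74, NULL, NULL, -59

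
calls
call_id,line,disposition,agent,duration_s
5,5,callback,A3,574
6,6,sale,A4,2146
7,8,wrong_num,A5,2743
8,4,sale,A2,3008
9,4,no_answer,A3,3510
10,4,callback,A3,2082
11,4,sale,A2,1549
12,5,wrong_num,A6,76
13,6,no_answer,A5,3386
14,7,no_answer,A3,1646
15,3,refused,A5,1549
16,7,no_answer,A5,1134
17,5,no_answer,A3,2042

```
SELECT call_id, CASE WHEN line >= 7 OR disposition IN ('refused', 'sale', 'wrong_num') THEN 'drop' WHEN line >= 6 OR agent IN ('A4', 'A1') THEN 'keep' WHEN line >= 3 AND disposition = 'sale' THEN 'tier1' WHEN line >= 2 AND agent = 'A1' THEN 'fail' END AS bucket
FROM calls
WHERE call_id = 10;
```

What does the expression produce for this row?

call_id = 10: line=4, disposition=callback, agent=A3, duration_s=2082.
line >= 7 OR disposition IN ('refused', 'sale', 'wrong_num') → false
line >= 6 OR agent IN ('A4', 'A1') → false
line >= 3 AND disposition = 'sale' → false
line >= 2 AND agent = 'A1' → false
No WHEN matched and there is no ELSE, so the CASE yields NULL.

NULL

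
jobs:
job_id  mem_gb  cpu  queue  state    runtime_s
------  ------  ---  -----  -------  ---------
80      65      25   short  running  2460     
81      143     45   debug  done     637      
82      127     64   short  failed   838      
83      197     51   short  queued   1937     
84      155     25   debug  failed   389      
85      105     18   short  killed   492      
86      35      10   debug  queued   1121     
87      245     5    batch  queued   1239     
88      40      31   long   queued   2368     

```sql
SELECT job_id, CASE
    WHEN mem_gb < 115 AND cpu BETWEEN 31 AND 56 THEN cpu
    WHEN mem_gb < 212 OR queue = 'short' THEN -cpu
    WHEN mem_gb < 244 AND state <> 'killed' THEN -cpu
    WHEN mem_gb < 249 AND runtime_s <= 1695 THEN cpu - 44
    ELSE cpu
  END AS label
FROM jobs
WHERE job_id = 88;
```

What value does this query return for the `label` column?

31

job_id = 88: mem_gb=40, cpu=31, queue=long, state=queued, runtime_s=2368.
mem_gb < 115 AND cpu BETWEEN 31 AND 56 → true → 31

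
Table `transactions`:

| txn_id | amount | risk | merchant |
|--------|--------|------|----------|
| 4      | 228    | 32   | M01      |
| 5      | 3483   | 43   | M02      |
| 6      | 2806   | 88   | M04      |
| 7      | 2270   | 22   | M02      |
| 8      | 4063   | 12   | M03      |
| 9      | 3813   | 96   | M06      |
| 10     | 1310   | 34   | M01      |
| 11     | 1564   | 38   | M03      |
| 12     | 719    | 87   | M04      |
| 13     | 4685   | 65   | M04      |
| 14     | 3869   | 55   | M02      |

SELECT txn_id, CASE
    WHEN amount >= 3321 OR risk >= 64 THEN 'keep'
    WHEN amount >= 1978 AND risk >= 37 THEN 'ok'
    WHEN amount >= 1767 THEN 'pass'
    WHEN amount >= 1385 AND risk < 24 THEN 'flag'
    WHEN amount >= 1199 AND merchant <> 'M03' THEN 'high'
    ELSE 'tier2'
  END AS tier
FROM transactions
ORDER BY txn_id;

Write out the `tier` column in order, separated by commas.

tier2, keep, keep, pass, keep, keep, high, tier2, keep, keep, keep

txn_id=4: ELSE → tier2
txn_id=5: amount >= 3321 OR risk >= 64 → keep
txn_id=6: amount >= 3321 OR risk >= 64 → keep
txn_id=7: amount >= 1767 → pass
txn_id=8: amount >= 3321 OR risk >= 64 → keep
txn_id=9: amount >= 3321 OR risk >= 64 → keep
txn_id=10: amount >= 1199 AND merchant <> 'M03' → high
txn_id=11: ELSE → tier2
txn_id=12: amount >= 3321 OR risk >= 64 → keep
txn_id=13: amount >= 3321 OR risk >= 64 → keep
txn_id=14: amount >= 3321 OR risk >= 64 → keep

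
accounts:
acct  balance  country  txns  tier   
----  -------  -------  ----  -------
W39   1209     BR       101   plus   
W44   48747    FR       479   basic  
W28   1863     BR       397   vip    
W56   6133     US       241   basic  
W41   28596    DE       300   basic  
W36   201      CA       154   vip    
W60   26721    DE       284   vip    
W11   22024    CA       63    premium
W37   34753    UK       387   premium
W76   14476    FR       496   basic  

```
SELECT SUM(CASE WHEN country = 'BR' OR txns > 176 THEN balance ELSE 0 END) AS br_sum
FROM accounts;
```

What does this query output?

acct=W39: ✓ → 1209
acct=W44: ✓ → 48747
acct=W28: ✓ → 1863
acct=W56: ✓ → 6133
acct=W41: ✓ → 28596
acct=W36: ✗
acct=W60: ✓ → 26721
acct=W11: ✗
acct=W37: ✓ → 34753
acct=W76: ✓ → 14476
br_sum = 1209 + 48747 + 1863 + 6133 + 28596 + 26721 + 34753 + 14476 = 162498

162498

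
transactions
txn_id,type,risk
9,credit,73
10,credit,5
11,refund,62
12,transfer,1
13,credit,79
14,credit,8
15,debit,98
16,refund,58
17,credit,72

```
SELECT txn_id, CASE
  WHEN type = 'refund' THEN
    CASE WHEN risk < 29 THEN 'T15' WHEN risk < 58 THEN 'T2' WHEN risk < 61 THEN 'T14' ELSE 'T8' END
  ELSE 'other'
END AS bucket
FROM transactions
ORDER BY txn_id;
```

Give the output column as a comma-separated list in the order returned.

other, other, T8, other, other, other, other, T14, other

txn_id=9: type='credit' → outer ELSE → other
txn_id=10: type='credit' → outer ELSE → other
txn_id=11: type='refund' → inner[ELSE] → T8
txn_id=12: type='transfer' → outer ELSE → other
txn_id=13: type='credit' → outer ELSE → other
txn_id=14: type='credit' → outer ELSE → other
txn_id=15: type='debit' → outer ELSE → other
txn_id=16: type='refund' → inner[risk < 61] → T14
txn_id=17: type='credit' → outer ELSE → other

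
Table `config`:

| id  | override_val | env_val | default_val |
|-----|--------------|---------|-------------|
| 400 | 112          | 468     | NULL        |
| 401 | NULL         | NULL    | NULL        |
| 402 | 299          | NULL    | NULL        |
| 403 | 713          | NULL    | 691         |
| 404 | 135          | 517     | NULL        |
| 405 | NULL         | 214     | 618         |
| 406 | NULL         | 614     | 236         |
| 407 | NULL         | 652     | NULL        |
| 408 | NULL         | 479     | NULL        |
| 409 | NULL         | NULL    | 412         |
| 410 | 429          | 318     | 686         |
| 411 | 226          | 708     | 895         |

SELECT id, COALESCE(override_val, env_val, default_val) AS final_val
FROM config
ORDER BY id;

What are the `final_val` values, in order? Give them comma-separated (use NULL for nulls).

112, NULL, 299, 713, 135, 214, 614, 652, 479, 412, 429, 226

id=400: override_val=112 → 112
id=401: override_val=NULL, env_val=NULL, default_val=NULL (all NULL) → NULL
id=402: override_val=299 → 299
id=403: override_val=713 → 713
id=404: override_val=135 → 135
id=405: override_val=NULL, env_val=214 → 214
id=406: override_val=NULL, env_val=614 → 614
id=407: override_val=NULL, env_val=652 → 652
id=408: override_val=NULL, env_val=479 → 479
id=409: override_val=NULL, env_val=NULL, default_val=412 → 412
id=410: override_val=429 → 429
id=411: override_val=226 → 226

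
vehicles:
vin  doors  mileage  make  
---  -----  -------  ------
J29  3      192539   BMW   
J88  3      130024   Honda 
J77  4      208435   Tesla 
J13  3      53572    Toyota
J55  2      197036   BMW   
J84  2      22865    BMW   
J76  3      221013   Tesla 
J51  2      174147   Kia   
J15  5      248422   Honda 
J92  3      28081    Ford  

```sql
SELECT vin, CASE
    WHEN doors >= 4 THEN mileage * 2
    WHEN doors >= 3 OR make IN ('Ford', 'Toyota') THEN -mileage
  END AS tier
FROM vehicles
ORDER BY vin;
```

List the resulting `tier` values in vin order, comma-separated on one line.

-53572, 496844, -192539, NULL, NULL, -221013, 416870, NULL, -130024, -28081

vin=J13: doors >= 3 OR make IN ('Ford', 'Toyota') → -53572
vin=J15: doors >= 4 → 496844
vin=J29: doors >= 3 OR make IN ('Ford', 'Toyota') → -192539
vin=J51: (no match → NULL) → NULL
vin=J55: (no match → NULL) → NULL
vin=J76: doors >= 3 OR make IN ('Ford', 'Toyota') → -221013
vin=J77: doors >= 4 → 416870
vin=J84: (no match → NULL) → NULL
vin=J88: doors >= 3 OR make IN ('Ford', 'Toyota') → -130024
vin=J92: doors >= 3 OR make IN ('Ford', 'Toyota') → -28081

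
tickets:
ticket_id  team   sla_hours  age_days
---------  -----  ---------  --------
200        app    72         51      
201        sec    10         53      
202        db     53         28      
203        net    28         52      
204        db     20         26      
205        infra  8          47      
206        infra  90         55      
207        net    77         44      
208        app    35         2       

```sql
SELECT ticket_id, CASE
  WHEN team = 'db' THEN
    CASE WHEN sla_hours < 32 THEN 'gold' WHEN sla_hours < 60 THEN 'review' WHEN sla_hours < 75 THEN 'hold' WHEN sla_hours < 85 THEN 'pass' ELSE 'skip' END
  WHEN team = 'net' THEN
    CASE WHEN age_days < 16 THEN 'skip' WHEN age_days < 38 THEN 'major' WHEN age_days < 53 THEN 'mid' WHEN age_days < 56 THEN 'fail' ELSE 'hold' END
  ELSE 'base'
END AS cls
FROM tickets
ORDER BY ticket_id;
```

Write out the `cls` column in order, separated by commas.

base, base, review, mid, gold, base, base, mid, base

ticket_id=200: team='app' → outer ELSE → base
ticket_id=201: team='sec' → outer ELSE → base
ticket_id=202: team='db' → inner[sla_hours < 60] → review
ticket_id=203: team='net' → inner[age_days < 53] → mid
ticket_id=204: team='db' → inner[sla_hours < 32] → gold
ticket_id=205: team='infra' → outer ELSE → base
ticket_id=206: team='infra' → outer ELSE → base
ticket_id=207: team='net' → inner[age_days < 53] → mid
ticket_id=208: team='app' → outer ELSE → base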